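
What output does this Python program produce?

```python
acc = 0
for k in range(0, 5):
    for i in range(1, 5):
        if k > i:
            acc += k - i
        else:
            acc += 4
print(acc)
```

66

k=0,i=1: not 0>1, acc = 0+4 = 4
k=0,i=2: not 0>2, acc = 4+4 = 8
k=0,i=3: not 0>3, acc = 8+4 = 12
k=0,i=4: not 0>4, acc = 12+4 = 16
k=1,i=1: not 1>1, acc = 16+4 = 20
k=1,i=2: not 1>2, acc = 20+4 = 24
k=1,i=3: not 1>3, acc = 24+4 = 28
k=1,i=4: not 1>4, acc = 28+4 = 32
k=2,i=1: 2>1, acc = 32+1 = 33
k=2,i=2: not 2>2, acc = 33+4 = 37
k=2,i=3: not 2>3, acc = 37+4 = 41
k=2,i=4: not 2>4, acc = 41+4 = 45
k=3,i=1: 3>1, acc = 45+2 = 47
k=3,i=2: 3>2, acc = 47+1 = 48
k=3,i=3: not 3>3, acc = 48+4 = 52
k=3,i=4: not 3>4, acc = 52+4 = 56
k=4,i=1: 4>1, acc = 56+3 = 59
k=4,i=2: 4>2, acc = 59+2 = 61
k=4,i=3: 4>3, acc = 61+1 = 62
k=4,i=4: not 4>4, acc = 62+4 = 66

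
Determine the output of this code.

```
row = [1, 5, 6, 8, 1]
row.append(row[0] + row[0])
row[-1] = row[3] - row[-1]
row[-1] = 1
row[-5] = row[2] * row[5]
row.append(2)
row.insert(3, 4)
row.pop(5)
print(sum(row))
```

append row[0]+row[0] = 1+1 = 2 → [1, 5, 6, 8, 1, 2]
row[-1] = row[3]-row[-1] = 8-2 = 6 → [1, 5, 6, 8, 1, 6]
row[-1] = 1 → [1, 5, 6, 8, 1, 1]
row[-5] = row[2]*row[5] = 6*1 = 6 → [1, 6, 6, 8, 1, 1]
append 2 → [1, 6, 6, 8, 1, 1, 2]
insert 4 at 3 → [1, 6, 6, 4, 8, 1, 1, 2]
pop(5) removes 1 → [1, 6, 6, 4, 8, 1, 2]
sum = 28

28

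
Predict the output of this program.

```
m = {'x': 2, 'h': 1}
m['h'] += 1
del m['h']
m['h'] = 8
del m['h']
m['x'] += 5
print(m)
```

{'x': 7}

m['h'] = 1+1 = 2 → {'x': 2, 'h': 2}
del 'h' → {'x': 2}
m['h'] = 8 → {'x': 2, 'h': 8}
del 'h' → {'x': 2}
m['x'] = 2+5 = 7 → {'x': 7}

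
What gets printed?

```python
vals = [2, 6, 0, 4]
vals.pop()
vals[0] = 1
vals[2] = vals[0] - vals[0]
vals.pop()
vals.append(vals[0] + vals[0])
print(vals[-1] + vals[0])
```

pop() removes 4 → [2, 6, 0]
vals[0] = 1 → [1, 6, 0]
vals[2] = vals[0]-vals[0] = 1-1 = 0 → [1, 6, 0]
pop() removes 0 → [1, 6]
append vals[0]+vals[0] = 1+1 = 2 → [1, 6, 2]
vals[-1]+vals[0] = 2+1 = 3

3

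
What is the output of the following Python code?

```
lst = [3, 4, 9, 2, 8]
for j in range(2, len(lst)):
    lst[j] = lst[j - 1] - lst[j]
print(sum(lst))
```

j=2: lst[2] = 4-9 = -5 → [3, 4, -5, 2, 8]
j=3: lst[3] = (-5)-2 = -7 → [3, 4, -5, -7, 8]
j=4: lst[4] = (-7)-8 = -15 → [3, 4, -5, -7, -15]
sum = -20

-20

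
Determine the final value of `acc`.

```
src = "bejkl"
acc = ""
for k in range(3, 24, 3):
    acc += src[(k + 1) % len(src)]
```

'ljbkelj'

k=3: add src[4]='l' → 'l'
k=6: add src[2]='j' → 'lj'
k=9: add src[0]='b' → 'ljb'
k=12: add src[3]='k' → 'ljbk'
k=15: add src[1]='e' → 'ljbke'
k=18: add src[4]='l' → 'ljbkel'
k=21: add src[2]='j' → 'ljbkelj'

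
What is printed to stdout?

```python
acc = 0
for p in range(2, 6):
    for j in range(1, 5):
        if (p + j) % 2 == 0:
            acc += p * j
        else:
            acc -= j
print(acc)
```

p=2,j=1: odd sum, acc = 0-1 = -1
p=2,j=2: even sum, acc = (-1)+4 = 3
p=2,j=3: odd sum, acc = 3-3 = 0
p=2,j=4: even sum, acc = 0+8 = 8
p=3,j=1: even sum, acc = 8+3 = 11
p=3,j=2: odd sum, acc = 11-2 = 9
p=3,j=3: even sum, acc = 9+9 = 18
p=3,j=4: odd sum, acc = 18-4 = 14
p=4,j=1: odd sum, acc = 14-1 = 13
p=4,j=2: even sum, acc = 13+8 = 21
p=4,j=3: odd sum, acc = 21-3 = 18
p=4,j=4: even sum, acc = 18+16 = 34
p=5,j=1: even sum, acc = 34+5 = 39
p=5,j=2: odd sum, acc = 39-2 = 37
p=5,j=3: even sum, acc = 37+15 = 52
p=5,j=4: odd sum, acc = 52-4 = 48

48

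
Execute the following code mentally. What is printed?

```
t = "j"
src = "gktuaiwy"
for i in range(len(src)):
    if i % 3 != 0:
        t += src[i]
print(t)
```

i=0: skip
i=1: add 'k' → 'jk'
i=2: add 't' → 'jkt'
i=3: skip
i=4: add 'a' → 'jkta'
i=5: add 'i' → 'jktai'
i=6: skip
i=7: add 'y' → 'jktaiy'

jktaiy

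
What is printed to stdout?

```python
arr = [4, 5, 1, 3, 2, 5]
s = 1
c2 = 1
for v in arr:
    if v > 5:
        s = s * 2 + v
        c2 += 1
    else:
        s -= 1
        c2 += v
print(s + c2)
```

16

v=4: not >5, s = 1-1 = 0; c2=5
v=5: not >5, s = 0-1 = -1; c2=10
v=1: not >5, s = (-1)-1 = -2; c2=11
v=3: not >5, s = (-2)-1 = -3; c2=14
v=2: not >5, s = (-3)-1 = -4; c2=16
v=5: not >5, s = (-4)-1 = -5; c2=21
s+c2 = (-5)+21 = 16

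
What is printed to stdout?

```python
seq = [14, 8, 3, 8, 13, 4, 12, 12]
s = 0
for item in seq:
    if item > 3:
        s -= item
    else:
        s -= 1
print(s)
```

-72

item=14: >3, s = 0-14 = -14
item=8: >3, s = (-14)-8 = -22
item=3: not >3, s = (-22)-1 = -23
item=8: >3, s = (-23)-8 = -31
item=13: >3, s = (-31)-13 = -44
item=4: >3, s = (-44)-4 = -48
item=12: >3, s = (-48)-12 = -60
item=12: >3, s = (-60)-12 = -72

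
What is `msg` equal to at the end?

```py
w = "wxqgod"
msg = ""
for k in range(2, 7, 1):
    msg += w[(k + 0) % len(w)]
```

'qgodw'

k=2: add w[2]='q' → 'q'
k=3: add w[3]='g' → 'qg'
k=4: add w[4]='o' → 'qgo'
k=5: add w[5]='d' → 'qgod'
k=6: add w[0]='w' → 'qgodw'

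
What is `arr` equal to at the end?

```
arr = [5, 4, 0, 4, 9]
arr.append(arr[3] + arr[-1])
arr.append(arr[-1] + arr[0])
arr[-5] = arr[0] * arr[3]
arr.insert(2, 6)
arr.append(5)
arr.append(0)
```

[5, 4, 6, 20, 4, 9, 13, 18, 5, 0]

append arr[3]+arr[-1] = 4+9 = 13 → [5, 4, 0, 4, 9, 13]
append arr[-1]+arr[0] = 13+5 = 18 → [5, 4, 0, 4, 9, 13, 18]
arr[-5] = arr[0]*arr[3] = 5*4 = 20 → [5, 4, 20, 4, 9, 13, 18]
insert 6 at 2 → [5, 4, 6, 20, 4, 9, 13, 18]
append 5 → [5, 4, 6, 20, 4, 9, 13, 18, 5]
append 0 → [5, 4, 6, 20, 4, 9, 13, 18, 5, 0]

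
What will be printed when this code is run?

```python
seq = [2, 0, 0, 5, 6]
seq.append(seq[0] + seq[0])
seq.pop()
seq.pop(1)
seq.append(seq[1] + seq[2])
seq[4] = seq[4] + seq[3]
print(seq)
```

[2, 0, 5, 6, 11]

append seq[0]+seq[0] = 2+2 = 4 → [2, 0, 0, 5, 6, 4]
pop() removes 4 → [2, 0, 0, 5, 6]
pop(1) removes 0 → [2, 0, 5, 6]
append seq[1]+seq[2] = 0+5 = 5 → [2, 0, 5, 6, 5]
seq[4] = seq[4]+seq[3] = 5+6 = 11 → [2, 0, 5, 6, 11]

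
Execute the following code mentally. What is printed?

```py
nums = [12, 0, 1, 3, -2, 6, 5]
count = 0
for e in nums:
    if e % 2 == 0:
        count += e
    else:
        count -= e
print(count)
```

7

e=12: even, count = 0+12 = 12
e=0: even, count = 12+0 = 12
e=1: not even, count = 12-1 = 11
e=3: not even, count = 11-3 = 8
e=-2: even, count = 8+(-2) = 6
e=6: even, count = 6+6 = 12
e=5: not even, count = 12-5 = 7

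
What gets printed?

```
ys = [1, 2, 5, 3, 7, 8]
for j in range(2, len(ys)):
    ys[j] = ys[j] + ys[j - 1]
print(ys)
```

j=2: ys[2] = 5+2 = 7 → [1, 2, 7, 3, 7, 8]
j=3: ys[3] = 3+7 = 10 → [1, 2, 7, 10, 7, 8]
j=4: ys[4] = 7+10 = 17 → [1, 2, 7, 10, 17, 8]
j=5: ys[5] = 8+17 = 25 → [1, 2, 7, 10, 17, 25]

[1, 2, 7, 10, 17, 25]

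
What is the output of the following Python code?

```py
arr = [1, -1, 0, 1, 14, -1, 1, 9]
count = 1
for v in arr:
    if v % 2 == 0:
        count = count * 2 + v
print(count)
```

18

v=1: not even
v=-1: not even
v=0: even, count = 1*2+0 = 2
v=1: not even
v=14: even, count = 2*2+14 = 18
v=-1: not even
v=1: not even
v=9: not even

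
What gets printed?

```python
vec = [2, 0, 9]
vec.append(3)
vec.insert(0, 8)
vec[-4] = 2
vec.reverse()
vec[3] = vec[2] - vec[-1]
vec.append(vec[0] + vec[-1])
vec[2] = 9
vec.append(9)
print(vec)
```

[3, 9, 9, -8, 8, 11, 9]

append 3 → [2, 0, 9, 3]
insert 8 at 0 → [8, 2, 0, 9, 3]
vec[-4] = 2 → [8, 2, 0, 9, 3]
reverse → [3, 9, 0, 2, 8]
vec[3] = vec[2]-vec[-1] = 0-8 = -8 → [3, 9, 0, -8, 8]
append vec[0]+vec[-1] = 3+8 = 11 → [3, 9, 0, -8, 8, 11]
vec[2] = 9 → [3, 9, 9, -8, 8, 11]
append 9 → [3, 9, 9, -8, 8, 11, 9]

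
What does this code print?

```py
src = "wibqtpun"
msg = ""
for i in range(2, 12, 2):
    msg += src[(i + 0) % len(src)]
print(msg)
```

i=2: add src[2]='b' → 'b'
i=4: add src[4]='t' → 'bt'
i=6: add src[6]='u' → 'btu'
i=8: add src[0]='w' → 'btuw'
i=10: add src[2]='b' → 'btuwb'

btuwb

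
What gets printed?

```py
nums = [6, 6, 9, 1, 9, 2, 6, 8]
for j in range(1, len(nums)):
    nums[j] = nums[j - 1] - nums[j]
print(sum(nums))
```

-115

j=1: nums[1] = 6-6 = 0 → [6, 0, 9, 1, 9, 2, 6, 8]
j=2: nums[2] = 0-9 = -9 → [6, 0, -9, 1, 9, 2, 6, 8]
j=3: nums[3] = (-9)-1 = -10 → [6, 0, -9, -10, 9, 2, 6, 8]
j=4: nums[4] = (-10)-9 = -19 → [6, 0, -9, -10, -19, 2, 6, 8]
j=5: nums[5] = (-19)-2 = -21 → [6, 0, -9, -10, -19, -21, 6, 8]
j=6: nums[6] = (-21)-6 = -27 → [6, 0, -9, -10, -19, -21, -27, 8]
j=7: nums[7] = (-27)-8 = -35 → [6, 0, -9, -10, -19, -21, -27, -35]
sum = -115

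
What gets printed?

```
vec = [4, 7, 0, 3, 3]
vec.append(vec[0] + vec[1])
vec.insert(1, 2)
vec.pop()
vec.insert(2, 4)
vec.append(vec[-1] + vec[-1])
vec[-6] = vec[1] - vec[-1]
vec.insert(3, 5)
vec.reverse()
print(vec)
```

append vec[0]+vec[1] = 4+7 = 11 → [4, 7, 0, 3, 3, 11]
insert 2 at 1 → [4, 2, 7, 0, 3, 3, 11]
pop() removes 11 → [4, 2, 7, 0, 3, 3]
insert 4 at 2 → [4, 2, 4, 7, 0, 3, 3]
append vec[-1]+vec[-1] = 3+3 = 6 → [4, 2, 4, 7, 0, 3, 3, 6]
vec[-6] = vec[1]-vec[-1] = 2-6 = -4 → [4, 2, -4, 7, 0, 3, 3, 6]
insert 5 at 3 → [4, 2, -4, 5, 7, 0, 3, 3, 6]
reverse → [6, 3, 3, 0, 7, 5, -4, 2, 4]

[6, 3, 3, 0, 7, 5, -4, 2, 4]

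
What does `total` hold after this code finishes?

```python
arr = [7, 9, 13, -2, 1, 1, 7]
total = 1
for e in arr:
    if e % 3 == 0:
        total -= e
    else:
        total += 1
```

e=7: not %3==0, total = 1+1 = 2
e=9: %3==0, total = 2-9 = -7
e=13: not %3==0, total = (-7)+1 = -6
e=-2: not %3==0, total = (-6)+1 = -5
e=1: not %3==0, total = (-5)+1 = -4
e=1: not %3==0, total = (-4)+1 = -3
e=7: not %3==0, total = (-3)+1 = -2

-2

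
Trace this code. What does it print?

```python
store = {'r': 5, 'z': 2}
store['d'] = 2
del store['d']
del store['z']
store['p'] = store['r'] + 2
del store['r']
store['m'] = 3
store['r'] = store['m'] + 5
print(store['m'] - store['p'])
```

store['d'] = 2 → {'r': 5, 'z': 2, 'd': 2}
del 'd' → {'r': 5, 'z': 2}
del 'z' → {'r': 5}
store['p'] = store['r']+2 = 7 → {'r': 5, 'p': 7}
del 'r' → {'p': 7}
store['m'] = 3 → {'p': 7, 'm': 3}
store['r'] = store['m']+5 = 8 → {'p': 7, 'm': 3, 'r': 8}
store['m']-store['p'] = 3-7 = -4

-4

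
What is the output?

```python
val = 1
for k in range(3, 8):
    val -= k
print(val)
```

k=3: val = 1-3 = -2
k=4: val = (-2)-4 = -6
k=5: val = (-6)-5 = -11
k=6: val = (-11)-6 = -17
k=7: val = (-17)-7 = -24

-24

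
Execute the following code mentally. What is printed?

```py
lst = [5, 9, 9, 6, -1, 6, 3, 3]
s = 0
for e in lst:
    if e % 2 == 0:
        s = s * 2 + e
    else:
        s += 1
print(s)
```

e=5: not even, s = 0+1 = 1
e=9: not even, s = 1+1 = 2
e=9: not even, s = 2+1 = 3
e=6: even, s = 3*2+6 = 12
e=-1: not even, s = 12+1 = 13
e=6: even, s = 13*2+6 = 32
e=3: not even, s = 32+1 = 33
e=3: not even, s = 33+1 = 34

34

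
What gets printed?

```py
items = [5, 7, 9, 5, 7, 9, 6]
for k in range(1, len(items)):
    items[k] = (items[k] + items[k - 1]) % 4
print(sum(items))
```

k=1: items[1] = (7+5)%4 = 0 → [5, 0, 9, 5, 7, 9, 6]
k=2: items[2] = (9+0)%4 = 1 → [5, 0, 1, 5, 7, 9, 6]
k=3: items[3] = (5+1)%4 = 2 → [5, 0, 1, 2, 7, 9, 6]
k=4: items[4] = (7+2)%4 = 1 → [5, 0, 1, 2, 1, 9, 6]
k=5: items[5] = (9+1)%4 = 2 → [5, 0, 1, 2, 1, 2, 6]
k=6: items[6] = (6+2)%4 = 0 → [5, 0, 1, 2, 1, 2, 0]
sum = 11

11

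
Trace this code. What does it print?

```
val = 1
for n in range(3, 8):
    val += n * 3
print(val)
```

76

n=3: val = 1+3*3 = 10
n=4: val = 10+4*3 = 22
n=5: val = 22+5*3 = 37
n=6: val = 37+6*3 = 55
n=7: val = 55+7*3 = 76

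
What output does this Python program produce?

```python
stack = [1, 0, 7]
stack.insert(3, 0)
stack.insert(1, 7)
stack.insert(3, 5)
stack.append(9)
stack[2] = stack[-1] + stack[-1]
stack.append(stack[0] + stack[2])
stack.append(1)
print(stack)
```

[1, 7, 18, 5, 7, 0, 9, 19, 1]

insert 0 at 3 → [1, 0, 7, 0]
insert 7 at 1 → [1, 7, 0, 7, 0]
insert 5 at 3 → [1, 7, 0, 5, 7, 0]
append 9 → [1, 7, 0, 5, 7, 0, 9]
stack[2] = stack[-1]+stack[-1] = 9+9 = 18 → [1, 7, 18, 5, 7, 0, 9]
append stack[0]+stack[2] = 1+18 = 19 → [1, 7, 18, 5, 7, 0, 9, 19]
append 1 → [1, 7, 18, 5, 7, 0, 9, 19, 1]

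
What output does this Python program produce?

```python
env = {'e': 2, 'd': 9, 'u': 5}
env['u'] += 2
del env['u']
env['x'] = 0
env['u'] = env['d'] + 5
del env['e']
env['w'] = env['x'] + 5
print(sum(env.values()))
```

28

env['u'] = 5+2 = 7 → {'e': 2, 'd': 9, 'u': 7}
del 'u' → {'e': 2, 'd': 9}
env['x'] = 0 → {'e': 2, 'd': 9, 'x': 0}
env['u'] = env['d']+5 = 14 → {'e': 2, 'd': 9, 'x': 0, 'u': 14}
del 'e' → {'d': 9, 'x': 0, 'u': 14}
env['w'] = env['x']+5 = 5 → {'d': 9, 'x': 0, 'u': 14, 'w': 5}
sum of values = 28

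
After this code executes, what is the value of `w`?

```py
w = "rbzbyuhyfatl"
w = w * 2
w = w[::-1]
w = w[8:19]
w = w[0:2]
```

repeat ×2 → 'rbzbyuhyfatlrbzbyuhyfatl'
reverse → 'ltafyhuybzbrltafyhuybzbr'
slice [8:19] → 'bzbrltafyhu'
slice [0:2] → 'bz'

'bz'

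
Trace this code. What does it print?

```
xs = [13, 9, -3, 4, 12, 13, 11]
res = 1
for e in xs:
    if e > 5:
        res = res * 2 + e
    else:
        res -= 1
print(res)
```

381

e=13: >5, res = 1*2+13 = 15
e=9: >5, res = 15*2+9 = 39
e=-3: not >5, res = 39-1 = 38
e=4: not >5, res = 38-1 = 37
e=12: >5, res = 37*2+12 = 86
e=13: >5, res = 86*2+13 = 185
e=11: >5, res = 185*2+11 = 381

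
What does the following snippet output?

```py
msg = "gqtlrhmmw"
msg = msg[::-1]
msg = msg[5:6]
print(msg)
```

reverse → 'wmmhrltqg'
slice [5:6] → 'l'

l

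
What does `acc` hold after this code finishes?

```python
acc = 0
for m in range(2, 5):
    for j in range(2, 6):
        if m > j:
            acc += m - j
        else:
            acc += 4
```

40

m=2,j=2: not 2>2, acc = 0+4 = 4
m=2,j=3: not 2>3, acc = 4+4 = 8
m=2,j=4: not 2>4, acc = 8+4 = 12
m=2,j=5: not 2>5, acc = 12+4 = 16
m=3,j=2: 3>2, acc = 16+1 = 17
m=3,j=3: not 3>3, acc = 17+4 = 21
m=3,j=4: not 3>4, acc = 21+4 = 25
m=3,j=5: not 3>5, acc = 25+4 = 29
m=4,j=2: 4>2, acc = 29+2 = 31
m=4,j=3: 4>3, acc = 31+1 = 32
m=4,j=4: not 4>4, acc = 32+4 = 36
m=4,j=5: not 4>5, acc = 36+4 = 40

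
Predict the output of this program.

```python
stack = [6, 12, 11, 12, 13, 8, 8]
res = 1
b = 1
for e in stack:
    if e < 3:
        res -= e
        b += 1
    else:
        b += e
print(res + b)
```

e=6: not <3; b=7
e=12: not <3; b=19
e=11: not <3; b=30
e=12: not <3; b=42
e=13: not <3; b=55
e=8: not <3; b=63
e=8: not <3; b=71
res+b = 1+71 = 72

72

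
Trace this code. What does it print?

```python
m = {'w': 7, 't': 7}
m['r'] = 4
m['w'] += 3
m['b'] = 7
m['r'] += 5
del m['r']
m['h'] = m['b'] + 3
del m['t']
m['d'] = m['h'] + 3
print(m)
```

m['r'] = 4 → {'w': 7, 't': 7, 'r': 4}
m['w'] = 7+3 = 10 → {'w': 10, 't': 7, 'r': 4}
m['b'] = 7 → {'w': 10, 't': 7, 'r': 4, 'b': 7}
m['r'] = 4+5 = 9 → {'w': 10, 't': 7, 'r': 9, 'b': 7}
del 'r' → {'w': 10, 't': 7, 'b': 7}
m['h'] = m['b']+3 = 10 → {'w': 10, 't': 7, 'b': 7, 'h': 10}
del 't' → {'w': 10, 'b': 7, 'h': 10}
m['d'] = m['h']+3 = 13 → {'w': 10, 'b': 7, 'h': 10, 'd': 13}

{'w': 10, 'b': 7, 'h': 10, 'd': 13}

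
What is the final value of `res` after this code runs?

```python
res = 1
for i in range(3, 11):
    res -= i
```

-51

i=3: res = 1-3 = -2
i=4: res = (-2)-4 = -6
i=5: res = (-6)-5 = -11
i=6: res = (-11)-6 = -17
i=7: res = (-17)-7 = -24
i=8: res = (-24)-8 = -32
i=9: res = (-32)-9 = -41
i=10: res = (-41)-10 = -51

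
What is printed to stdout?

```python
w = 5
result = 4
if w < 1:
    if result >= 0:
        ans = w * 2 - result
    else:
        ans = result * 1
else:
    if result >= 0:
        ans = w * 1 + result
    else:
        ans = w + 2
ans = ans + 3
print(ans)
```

w=5, result=4
w < 1 is False; result >= 0 is True
→ ans = w * 1 + result = 9
ans = 9+3 = 12

12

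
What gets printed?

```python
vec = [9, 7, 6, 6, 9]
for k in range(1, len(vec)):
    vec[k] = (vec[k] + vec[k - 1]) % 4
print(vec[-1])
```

k=1: vec[1] = (7+9)%4 = 0 → [9, 0, 6, 6, 9]
k=2: vec[2] = (6+0)%4 = 2 → [9, 0, 2, 6, 9]
k=3: vec[3] = (6+2)%4 = 0 → [9, 0, 2, 0, 9]
k=4: vec[4] = (9+0)%4 = 1 → [9, 0, 2, 0, 1]

1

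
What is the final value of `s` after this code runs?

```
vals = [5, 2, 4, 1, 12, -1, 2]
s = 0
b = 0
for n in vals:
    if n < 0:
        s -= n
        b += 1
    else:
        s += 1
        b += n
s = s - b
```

-20

n=5: not <0, s = 0+1 = 1; b=5
n=2: not <0, s = 1+1 = 2; b=7
n=4: not <0, s = 2+1 = 3; b=11
n=1: not <0, s = 3+1 = 4; b=12
n=12: not <0, s = 4+1 = 5; b=24
n=-1: <0, s = 5-(-1) = 6; b=25
n=2: not <0, s = 6+1 = 7; b=27
s-b = 7-27 = -20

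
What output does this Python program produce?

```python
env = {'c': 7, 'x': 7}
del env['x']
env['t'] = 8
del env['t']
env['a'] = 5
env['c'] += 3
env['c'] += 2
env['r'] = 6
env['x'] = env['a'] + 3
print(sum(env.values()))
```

del 'x' → {'c': 7}
env['t'] = 8 → {'c': 7, 't': 8}
del 't' → {'c': 7}
env['a'] = 5 → {'c': 7, 'a': 5}
env['c'] = 7+3 = 10 → {'c': 10, 'a': 5}
env['c'] = 10+2 = 12 → {'c': 12, 'a': 5}
env['r'] = 6 → {'c': 12, 'a': 5, 'r': 6}
env['x'] = env['a']+3 = 8 → {'c': 12, 'a': 5, 'r': 6, 'x': 8}
sum of values = 31

31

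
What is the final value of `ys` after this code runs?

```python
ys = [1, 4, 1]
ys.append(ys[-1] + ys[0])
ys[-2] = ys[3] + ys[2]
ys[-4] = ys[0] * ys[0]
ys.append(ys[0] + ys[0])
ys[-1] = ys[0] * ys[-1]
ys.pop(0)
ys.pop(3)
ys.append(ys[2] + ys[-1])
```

append ys[-1]+ys[0] = 1+1 = 2 → [1, 4, 1, 2]
ys[-2] = ys[3]+ys[2] = 2+1 = 3 → [1, 4, 3, 2]
ys[-4] = ys[0]*ys[0] = 1*1 = 1 → [1, 4, 3, 2]
append ys[0]+ys[0] = 1+1 = 2 → [1, 4, 3, 2, 2]
ys[-1] = ys[0]*ys[-1] = 1*2 = 2 → [1, 4, 3, 2, 2]
pop(0) removes 1 → [4, 3, 2, 2]
pop(3) removes 2 → [4, 3, 2]
append ys[2]+ys[-1] = 2+2 = 4 → [4, 3, 2, 4]

[4, 3, 2, 4]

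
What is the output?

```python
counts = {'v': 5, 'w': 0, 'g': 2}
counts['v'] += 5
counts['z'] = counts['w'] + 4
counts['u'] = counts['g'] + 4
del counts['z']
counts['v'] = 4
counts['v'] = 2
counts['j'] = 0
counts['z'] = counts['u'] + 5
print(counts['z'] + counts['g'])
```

13

counts['v'] = 5+5 = 10 → {'v': 10, 'w': 0, 'g': 2}
counts['z'] = counts['w']+4 = 4 → {'v': 10, 'w': 0, 'g': 2, 'z': 4}
counts['u'] = counts['g']+4 = 6 → {'v': 10, 'w': 0, 'g': 2, 'z': 4, 'u': 6}
del 'z' → {'v': 10, 'w': 0, 'g': 2, 'u': 6}
counts['v'] = 4 → {'v': 4, 'w': 0, 'g': 2, 'u': 6}
counts['v'] = 2 → {'v': 2, 'w': 0, 'g': 2, 'u': 6}
counts['j'] = 0 → {'v': 2, 'w': 0, 'g': 2, 'u': 6, 'j': 0}
counts['z'] = counts['u']+5 = 11 → {'v': 2, 'w': 0, 'g': 2, 'u': 6, 'j': 0, 'z': 11}
counts['z']+counts['g'] = 11+2 = 13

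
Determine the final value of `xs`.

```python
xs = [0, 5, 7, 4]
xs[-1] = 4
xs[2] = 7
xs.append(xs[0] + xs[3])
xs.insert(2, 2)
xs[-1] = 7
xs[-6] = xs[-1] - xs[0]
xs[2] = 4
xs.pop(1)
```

xs[-1] = 4 → [0, 5, 7, 4]
xs[2] = 7 → [0, 5, 7, 4]
append xs[0]+xs[3] = 0+4 = 4 → [0, 5, 7, 4, 4]
insert 2 at 2 → [0, 5, 2, 7, 4, 4]
xs[-1] = 7 → [0, 5, 2, 7, 4, 7]
xs[-6] = xs[-1]-xs[0] = 7-0 = 7 → [7, 5, 2, 7, 4, 7]
xs[2] = 4 → [7, 5, 4, 7, 4, 7]
pop(1) removes 5 → [7, 4, 7, 4, 7]

[7, 4, 7, 4, 7]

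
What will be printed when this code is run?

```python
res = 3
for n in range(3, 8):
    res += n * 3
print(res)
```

n=3: res = 3+3*3 = 12
n=4: res = 12+4*3 = 24
n=5: res = 24+5*3 = 39
n=6: res = 39+6*3 = 57
n=7: res = 57+7*3 = 78

78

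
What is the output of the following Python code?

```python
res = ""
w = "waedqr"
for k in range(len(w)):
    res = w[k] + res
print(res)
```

rqdeaw

k=0: prepend 'w' → 'w'
k=1: prepend 'a' → 'aw'
k=2: prepend 'e' → 'eaw'
k=3: prepend 'd' → 'deaw'
k=4: prepend 'q' → 'qdeaw'
k=5: prepend 'r' → 'rqdeaw'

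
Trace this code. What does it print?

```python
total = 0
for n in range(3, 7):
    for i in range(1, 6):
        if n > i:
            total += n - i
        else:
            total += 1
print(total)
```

n=3,i=1: 3>1, total = 0+2 = 2
n=3,i=2: 3>2, total = 2+1 = 3
n=3,i=3: not 3>3, total = 3+1 = 4
n=3,i=4: not 3>4, total = 4+1 = 5
n=3,i=5: not 3>5, total = 5+1 = 6
n=4,i=1: 4>1, total = 6+3 = 9
n=4,i=2: 4>2, total = 9+2 = 11
n=4,i=3: 4>3, total = 11+1 = 12
n=4,i=4: not 4>4, total = 12+1 = 13
n=4,i=5: not 4>5, total = 13+1 = 14
n=5,i=1: 5>1, total = 14+4 = 18
n=5,i=2: 5>2, total = 18+3 = 21
n=5,i=3: 5>3, total = 21+2 = 23
n=5,i=4: 5>4, total = 23+1 = 24
n=5,i=5: not 5>5, total = 24+1 = 25
n=6,i=1: 6>1, total = 25+5 = 30
n=6,i=2: 6>2, total = 30+4 = 34
n=6,i=3: 6>3, total = 34+3 = 37
n=6,i=4: 6>4, total = 37+2 = 39
n=6,i=5: 6>5, total = 39+1 = 40

40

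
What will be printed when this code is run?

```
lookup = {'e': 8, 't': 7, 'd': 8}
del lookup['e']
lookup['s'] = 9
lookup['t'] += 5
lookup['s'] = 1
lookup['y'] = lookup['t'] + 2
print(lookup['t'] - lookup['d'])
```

4

del 'e' → {'t': 7, 'd': 8}
lookup['s'] = 9 → {'t': 7, 'd': 8, 's': 9}
lookup['t'] = 7+5 = 12 → {'t': 12, 'd': 8, 's': 9}
lookup['s'] = 1 → {'t': 12, 'd': 8, 's': 1}
lookup['y'] = lookup['t']+2 = 14 → {'t': 12, 'd': 8, 's': 1, 'y': 14}
lookup['t']-lookup['d'] = 12-8 = 4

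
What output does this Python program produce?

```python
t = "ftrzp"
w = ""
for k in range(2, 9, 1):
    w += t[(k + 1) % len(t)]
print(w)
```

k=2: add t[3]='z' → 'z'
k=3: add t[4]='p' → 'zp'
k=4: add t[0]='f' → 'zpf'
k=5: add t[1]='t' → 'zpft'
k=6: add t[2]='r' → 'zpftr'
k=7: add t[3]='z' → 'zpftrz'
k=8: add t[4]='p' → 'zpftrzp'

zpftrzp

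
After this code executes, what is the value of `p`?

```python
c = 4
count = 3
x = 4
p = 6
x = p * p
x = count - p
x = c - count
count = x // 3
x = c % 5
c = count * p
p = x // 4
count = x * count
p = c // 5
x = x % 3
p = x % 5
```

1

x = 6*6 = 36
x = 3-6 = -3
x = 4-3 = 1
count = 1//3 = 0
x = 4%5 = 4
c = 0*6 = 0
p = 4//4 = 1
count = 4*0 = 0
p = 0//5 = 0
x = 4%3 = 1
p = 1%5 = 1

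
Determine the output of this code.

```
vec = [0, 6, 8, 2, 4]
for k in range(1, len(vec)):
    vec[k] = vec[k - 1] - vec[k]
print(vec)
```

k=1: vec[1] = 0-6 = -6 → [0, -6, 8, 2, 4]
k=2: vec[2] = (-6)-8 = -14 → [0, -6, -14, 2, 4]
k=3: vec[3] = (-14)-2 = -16 → [0, -6, -14, -16, 4]
k=4: vec[4] = (-16)-4 = -20 → [0, -6, -14, -16, -20]

[0, -6, -14, -16, -20]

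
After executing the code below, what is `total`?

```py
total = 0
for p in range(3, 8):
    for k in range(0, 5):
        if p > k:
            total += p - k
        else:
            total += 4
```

88

p=3,k=0: 3>0, total = 0+3 = 3
p=3,k=1: 3>1, total = 3+2 = 5
p=3,k=2: 3>2, total = 5+1 = 6
p=3,k=3: not 3>3, total = 6+4 = 10
p=3,k=4: not 3>4, total = 10+4 = 14
p=4,k=0: 4>0, total = 14+4 = 18
p=4,k=1: 4>1, total = 18+3 = 21
p=4,k=2: 4>2, total = 21+2 = 23
p=4,k=3: 4>3, total = 23+1 = 24
p=4,k=4: not 4>4, total = 24+4 = 28
p=5,k=0: 5>0, total = 28+5 = 33
p=5,k=1: 5>1, total = 33+4 = 37
p=5,k=2: 5>2, total = 37+3 = 40
p=5,k=3: 5>3, total = 40+2 = 42
p=5,k=4: 5>4, total = 42+1 = 43
p=6,k=0: 6>0, total = 43+6 = 49
p=6,k=1: 6>1, total = 49+5 = 54
p=6,k=2: 6>2, total = 54+4 = 58
p=6,k=3: 6>3, total = 58+3 = 61
p=6,k=4: 6>4, total = 61+2 = 63
p=7,k=0: 7>0, total = 63+7 = 70
p=7,k=1: 7>1, total = 70+6 = 76
p=7,k=2: 7>2, total = 76+5 = 81
p=7,k=3: 7>3, total = 81+4 = 85
p=7,k=4: 7>4, total = 85+3 = 88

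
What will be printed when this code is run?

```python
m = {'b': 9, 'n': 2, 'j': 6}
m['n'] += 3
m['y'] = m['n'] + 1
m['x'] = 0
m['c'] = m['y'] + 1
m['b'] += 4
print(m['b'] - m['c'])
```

6

m['n'] = 2+3 = 5 → {'b': 9, 'n': 5, 'j': 6}
m['y'] = m['n']+1 = 6 → {'b': 9, 'n': 5, 'j': 6, 'y': 6}
m['x'] = 0 → {'b': 9, 'n': 5, 'j': 6, 'y': 6, 'x': 0}
m['c'] = m['y']+1 = 7 → {'b': 9, 'n': 5, 'j': 6, 'y': 6, 'x': 0, 'c': 7}
m['b'] = 9+4 = 13 → {'b': 13, 'n': 5, 'j': 6, 'y': 6, 'x': 0, 'c': 7}
m['b']-m['c'] = 13-7 = 6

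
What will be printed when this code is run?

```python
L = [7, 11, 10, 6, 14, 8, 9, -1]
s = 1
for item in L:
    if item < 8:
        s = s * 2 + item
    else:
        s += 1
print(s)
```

61

item=7: <8, s = 1*2+7 = 9
item=11: not <8, s = 9+1 = 10
item=10: not <8, s = 10+1 = 11
item=6: <8, s = 11*2+6 = 28
item=14: not <8, s = 28+1 = 29
item=8: not <8, s = 29+1 = 30
item=9: not <8, s = 30+1 = 31
item=-1: <8, s = 31*2+(-1) = 61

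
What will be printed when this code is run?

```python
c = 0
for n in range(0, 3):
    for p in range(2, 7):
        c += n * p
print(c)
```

n=0,p=2: c = 0+0 = 0
n=0,p=3: c = 0+0 = 0
n=0,p=4: c = 0+0 = 0
n=0,p=5: c = 0+0 = 0
n=0,p=6: c = 0+0 = 0
n=1,p=2: c = 0+2 = 2
n=1,p=3: c = 2+3 = 5
n=1,p=4: c = 5+4 = 9
n=1,p=5: c = 9+5 = 14
n=1,p=6: c = 14+6 = 20
n=2,p=2: c = 20+4 = 24
n=2,p=3: c = 24+6 = 30
n=2,p=4: c = 30+8 = 38
n=2,p=5: c = 38+10 = 48
n=2,p=6: c = 48+12 = 60

60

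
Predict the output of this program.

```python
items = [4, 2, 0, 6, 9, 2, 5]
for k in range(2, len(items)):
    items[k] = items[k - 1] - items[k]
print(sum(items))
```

k=2: items[2] = 2-0 = 2 → [4, 2, 2, 6, 9, 2, 5]
k=3: items[3] = 2-6 = -4 → [4, 2, 2, -4, 9, 2, 5]
k=4: items[4] = (-4)-9 = -13 → [4, 2, 2, -4, -13, 2, 5]
k=5: items[5] = (-13)-2 = -15 → [4, 2, 2, -4, -13, -15, 5]
k=6: items[6] = (-15)-5 = -20 → [4, 2, 2, -4, -13, -15, -20]
sum = -44

-44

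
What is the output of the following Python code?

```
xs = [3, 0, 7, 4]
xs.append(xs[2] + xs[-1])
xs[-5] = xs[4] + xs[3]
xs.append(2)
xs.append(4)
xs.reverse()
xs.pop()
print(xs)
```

[4, 2, 11, 4, 7, 0]

append xs[2]+xs[-1] = 7+4 = 11 → [3, 0, 7, 4, 11]
xs[-5] = xs[4]+xs[3] = 11+4 = 15 → [15, 0, 7, 4, 11]
append 2 → [15, 0, 7, 4, 11, 2]
append 4 → [15, 0, 7, 4, 11, 2, 4]
reverse → [4, 2, 11, 4, 7, 0, 15]
pop() removes 15 → [4, 2, 11, 4, 7, 0]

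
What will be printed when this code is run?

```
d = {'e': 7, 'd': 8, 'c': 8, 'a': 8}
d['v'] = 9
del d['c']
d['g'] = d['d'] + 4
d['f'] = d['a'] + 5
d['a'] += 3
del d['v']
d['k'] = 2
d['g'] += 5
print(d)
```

{'e': 7, 'd': 8, 'a': 11, 'g': 17, 'f': 13, 'k': 2}

d['v'] = 9 → {'e': 7, 'd': 8, 'c': 8, 'a': 8, 'v': 9}
del 'c' → {'e': 7, 'd': 8, 'a': 8, 'v': 9}
d['g'] = d['d']+4 = 12 → {'e': 7, 'd': 8, 'a': 8, 'v': 9, 'g': 12}
d['f'] = d['a']+5 = 13 → {'e': 7, 'd': 8, 'a': 8, 'v': 9, 'g': 12, 'f': 13}
d['a'] = 8+3 = 11 → {'e': 7, 'd': 8, 'a': 11, 'v': 9, 'g': 12, 'f': 13}
del 'v' → {'e': 7, 'd': 8, 'a': 11, 'g': 12, 'f': 13}
d['k'] = 2 → {'e': 7, 'd': 8, 'a': 11, 'g': 12, 'f': 13, 'k': 2}
d['g'] = 12+5 = 17 → {'e': 7, 'd': 8, 'a': 11, 'g': 17, 'f': 13, 'k': 2}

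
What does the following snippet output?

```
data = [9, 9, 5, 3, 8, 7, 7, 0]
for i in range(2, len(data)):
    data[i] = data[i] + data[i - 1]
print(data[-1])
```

i=2: data[2] = 5+9 = 14 → [9, 9, 14, 3, 8, 7, 7, 0]
i=3: data[3] = 3+14 = 17 → [9, 9, 14, 17, 8, 7, 7, 0]
i=4: data[4] = 8+17 = 25 → [9, 9, 14, 17, 25, 7, 7, 0]
i=5: data[5] = 7+25 = 32 → [9, 9, 14, 17, 25, 32, 7, 0]
i=6: data[6] = 7+32 = 39 → [9, 9, 14, 17, 25, 32, 39, 0]
i=7: data[7] = 0+39 = 39 → [9, 9, 14, 17, 25, 32, 39, 39]

39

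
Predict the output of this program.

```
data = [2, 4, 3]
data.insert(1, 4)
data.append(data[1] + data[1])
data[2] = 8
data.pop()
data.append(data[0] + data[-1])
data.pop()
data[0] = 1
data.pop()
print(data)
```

insert 4 at 1 → [2, 4, 4, 3]
append data[1]+data[1] = 4+4 = 8 → [2, 4, 4, 3, 8]
data[2] = 8 → [2, 4, 8, 3, 8]
pop() removes 8 → [2, 4, 8, 3]
append data[0]+data[-1] = 2+3 = 5 → [2, 4, 8, 3, 5]
pop() removes 5 → [2, 4, 8, 3]
data[0] = 1 → [1, 4, 8, 3]
pop() removes 3 → [1, 4, 8]

[1, 4, 8]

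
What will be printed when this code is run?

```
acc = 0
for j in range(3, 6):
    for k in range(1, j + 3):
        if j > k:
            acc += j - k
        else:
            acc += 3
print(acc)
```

j=3,k=1: 3>1, acc = 0+2 = 2
j=3,k=2: 3>2, acc = 2+1 = 3
j=3,k=3: not 3>3, acc = 3+3 = 6
j=3,k=4: not 3>4, acc = 6+3 = 9
j=3,k=5: not 3>5, acc = 9+3 = 12
j=4,k=1: 4>1, acc = 12+3 = 15
j=4,k=2: 4>2, acc = 15+2 = 17
j=4,k=3: 4>3, acc = 17+1 = 18
j=4,k=4: not 4>4, acc = 18+3 = 21
j=4,k=5: not 4>5, acc = 21+3 = 24
j=4,k=6: not 4>6, acc = 24+3 = 27
j=5,k=1: 5>1, acc = 27+4 = 31
j=5,k=2: 5>2, acc = 31+3 = 34
j=5,k=3: 5>3, acc = 34+2 = 36
j=5,k=4: 5>4, acc = 36+1 = 37
j=5,k=5: not 5>5, acc = 37+3 = 40
j=5,k=6: not 5>6, acc = 40+3 = 43
j=5,k=7: not 5>7, acc = 43+3 = 46

46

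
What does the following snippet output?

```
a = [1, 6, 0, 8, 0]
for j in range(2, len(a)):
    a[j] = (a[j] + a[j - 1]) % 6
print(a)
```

[1, 6, 0, 2, 2]

j=2: a[2] = (0+6)%6 = 0 → [1, 6, 0, 8, 0]
j=3: a[3] = (8+0)%6 = 2 → [1, 6, 0, 2, 0]
j=4: a[4] = (0+2)%6 = 2 → [1, 6, 0, 2, 2]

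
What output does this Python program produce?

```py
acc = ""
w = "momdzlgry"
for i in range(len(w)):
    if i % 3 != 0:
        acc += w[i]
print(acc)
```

omzlry

i=0: skip
i=1: add 'o' → 'o'
i=2: add 'm' → 'om'
i=3: skip
i=4: add 'z' → 'omz'
i=5: add 'l' → 'omzl'
i=6: skip
i=7: add 'r' → 'omzlr'
i=8: add 'y' → 'omzlry'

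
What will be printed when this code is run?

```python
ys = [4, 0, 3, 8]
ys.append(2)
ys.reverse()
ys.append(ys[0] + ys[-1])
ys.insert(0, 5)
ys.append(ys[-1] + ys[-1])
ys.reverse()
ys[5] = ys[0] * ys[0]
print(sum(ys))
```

176

append 2 → [4, 0, 3, 8, 2]
reverse → [2, 8, 3, 0, 4]
append ys[0]+ys[-1] = 2+4 = 6 → [2, 8, 3, 0, 4, 6]
insert 5 at 0 → [5, 2, 8, 3, 0, 4, 6]
append ys[-1]+ys[-1] = 6+6 = 12 → [5, 2, 8, 3, 0, 4, 6, 12]
reverse → [12, 6, 4, 0, 3, 8, 2, 5]
ys[5] = ys[0]*ys[0] = 12*12 = 144 → [12, 6, 4, 0, 3, 144, 2, 5]
sum = 176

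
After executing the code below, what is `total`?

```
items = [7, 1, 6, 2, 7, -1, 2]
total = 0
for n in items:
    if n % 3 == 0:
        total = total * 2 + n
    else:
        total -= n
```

n=7: not %3==0, total = 0-7 = -7
n=1: not %3==0, total = (-7)-1 = -8
n=6: %3==0, total = (-8)*2+6 = -10
n=2: not %3==0, total = (-10)-2 = -12
n=7: not %3==0, total = (-12)-7 = -19
n=-1: not %3==0, total = (-19)-(-1) = -18
n=2: not %3==0, total = (-18)-2 = -20

-20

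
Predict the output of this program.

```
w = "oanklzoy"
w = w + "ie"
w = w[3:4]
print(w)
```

k

+ 'ie' → 'oanklzoyie'
slice [3:4] → 'k'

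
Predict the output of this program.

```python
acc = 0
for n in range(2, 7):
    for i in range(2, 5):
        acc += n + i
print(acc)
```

n=2,i=2: acc = 0+4 = 4
n=2,i=3: acc = 4+5 = 9
n=2,i=4: acc = 9+6 = 15
n=3,i=2: acc = 15+5 = 20
n=3,i=3: acc = 20+6 = 26
n=3,i=4: acc = 26+7 = 33
n=4,i=2: acc = 33+6 = 39
n=4,i=3: acc = 39+7 = 46
n=4,i=4: acc = 46+8 = 54
n=5,i=2: acc = 54+7 = 61
n=5,i=3: acc = 61+8 = 69
n=5,i=4: acc = 69+9 = 78
n=6,i=2: acc = 78+8 = 86
n=6,i=3: acc = 86+9 = 95
n=6,i=4: acc = 95+10 = 105

105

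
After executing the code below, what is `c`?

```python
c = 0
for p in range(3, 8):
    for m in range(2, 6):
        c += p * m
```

p=3,m=2: c = 0+6 = 6
p=3,m=3: c = 6+9 = 15
p=3,m=4: c = 15+12 = 27
p=3,m=5: c = 27+15 = 42
p=4,m=2: c = 42+8 = 50
p=4,m=3: c = 50+12 = 62
p=4,m=4: c = 62+16 = 78
p=4,m=5: c = 78+20 = 98
p=5,m=2: c = 98+10 = 108
p=5,m=3: c = 108+15 = 123
p=5,m=4: c = 123+20 = 143
p=5,m=5: c = 143+25 = 168
p=6,m=2: c = 168+12 = 180
p=6,m=3: c = 180+18 = 198
p=6,m=4: c = 198+24 = 222
p=6,m=5: c = 222+30 = 252
p=7,m=2: c = 252+14 = 266
p=7,m=3: c = 266+21 = 287
p=7,m=4: c = 287+28 = 315
p=7,m=5: c = 315+35 = 350

350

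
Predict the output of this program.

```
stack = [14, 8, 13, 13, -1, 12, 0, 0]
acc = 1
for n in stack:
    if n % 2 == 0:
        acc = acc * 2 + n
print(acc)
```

368

n=14: even, acc = 1*2+14 = 16
n=8: even, acc = 16*2+8 = 40
n=13: not even
n=13: not even
n=-1: not even
n=12: even, acc = 40*2+12 = 92
n=0: even, acc = 92*2+0 = 184
n=0: even, acc = 184*2+0 = 368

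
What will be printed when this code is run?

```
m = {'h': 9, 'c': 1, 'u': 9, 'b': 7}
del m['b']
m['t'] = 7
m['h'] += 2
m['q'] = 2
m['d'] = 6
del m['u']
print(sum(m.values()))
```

27

del 'b' → {'h': 9, 'c': 1, 'u': 9}
m['t'] = 7 → {'h': 9, 'c': 1, 'u': 9, 't': 7}
m['h'] = 9+2 = 11 → {'h': 11, 'c': 1, 'u': 9, 't': 7}
m['q'] = 2 → {'h': 11, 'c': 1, 'u': 9, 't': 7, 'q': 2}
m['d'] = 6 → {'h': 11, 'c': 1, 'u': 9, 't': 7, 'q': 2, 'd': 6}
del 'u' → {'h': 11, 'c': 1, 't': 7, 'q': 2, 'd': 6}
sum of values = 27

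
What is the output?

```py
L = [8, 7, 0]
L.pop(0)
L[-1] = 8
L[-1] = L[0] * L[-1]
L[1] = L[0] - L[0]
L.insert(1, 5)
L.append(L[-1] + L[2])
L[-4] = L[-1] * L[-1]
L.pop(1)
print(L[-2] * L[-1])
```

pop(0) removes 8 → [7, 0]
L[-1] = 8 → [7, 8]
L[-1] = L[0]*L[-1] = 7*8 = 56 → [7, 56]
L[1] = L[0]-L[0] = 7-7 = 0 → [7, 0]
insert 5 at 1 → [7, 5, 0]
append L[-1]+L[2] = 0+0 = 0 → [7, 5, 0, 0]
L[-4] = L[-1]*L[-1] = 0*0 = 0 → [0, 5, 0, 0]
pop(1) removes 5 → [0, 0, 0]
L[-2]*L[-1] = 0*0 = 0

0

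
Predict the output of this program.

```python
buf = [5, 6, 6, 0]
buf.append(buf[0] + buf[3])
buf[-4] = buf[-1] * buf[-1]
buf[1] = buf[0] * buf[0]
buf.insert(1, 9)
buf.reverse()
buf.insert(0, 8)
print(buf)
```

append buf[0]+buf[3] = 5+0 = 5 → [5, 6, 6, 0, 5]
buf[-4] = buf[-1]*buf[-1] = 5*5 = 25 → [5, 25, 6, 0, 5]
buf[1] = buf[0]*buf[0] = 5*5 = 25 → [5, 25, 6, 0, 5]
insert 9 at 1 → [5, 9, 25, 6, 0, 5]
reverse → [5, 0, 6, 25, 9, 5]
insert 8 at 0 → [8, 5, 0, 6, 25, 9, 5]

[8, 5, 0, 6, 25, 9, 5]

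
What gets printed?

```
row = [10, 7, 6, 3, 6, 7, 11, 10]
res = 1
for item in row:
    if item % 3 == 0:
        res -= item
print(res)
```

-14

item=10: not %3==0
item=7: not %3==0
item=6: %3==0, res = 1-6 = -5
item=3: %3==0, res = (-5)-3 = -8
item=6: %3==0, res = (-8)-6 = -14
item=7: not %3==0
item=11: not %3==0
item=10: not %3==0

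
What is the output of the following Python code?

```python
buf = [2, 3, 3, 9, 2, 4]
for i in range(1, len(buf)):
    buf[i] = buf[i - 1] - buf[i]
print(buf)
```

i=1: buf[1] = 2-3 = -1 → [2, -1, 3, 9, 2, 4]
i=2: buf[2] = (-1)-3 = -4 → [2, -1, -4, 9, 2, 4]
i=3: buf[3] = (-4)-9 = -13 → [2, -1, -4, -13, 2, 4]
i=4: buf[4] = (-13)-2 = -15 → [2, -1, -4, -13, -15, 4]
i=5: buf[5] = (-15)-4 = -19 → [2, -1, -4, -13, -15, -19]

[2, -1, -4, -13, -15, -19]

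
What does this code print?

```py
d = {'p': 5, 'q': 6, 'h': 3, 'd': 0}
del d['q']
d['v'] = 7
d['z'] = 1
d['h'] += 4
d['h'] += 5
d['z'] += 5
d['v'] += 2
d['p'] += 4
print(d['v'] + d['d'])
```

del 'q' → {'p': 5, 'h': 3, 'd': 0}
d['v'] = 7 → {'p': 5, 'h': 3, 'd': 0, 'v': 7}
d['z'] = 1 → {'p': 5, 'h': 3, 'd': 0, 'v': 7, 'z': 1}
d['h'] = 3+4 = 7 → {'p': 5, 'h': 7, 'd': 0, 'v': 7, 'z': 1}
d['h'] = 7+5 = 12 → {'p': 5, 'h': 12, 'd': 0, 'v': 7, 'z': 1}
d['z'] = 1+5 = 6 → {'p': 5, 'h': 12, 'd': 0, 'v': 7, 'z': 6}
d['v'] = 7+2 = 9 → {'p': 5, 'h': 12, 'd': 0, 'v': 9, 'z': 6}
d['p'] = 5+4 = 9 → {'p': 9, 'h': 12, 'd': 0, 'v': 9, 'z': 6}
d['v']+d['d'] = 9+0 = 9

9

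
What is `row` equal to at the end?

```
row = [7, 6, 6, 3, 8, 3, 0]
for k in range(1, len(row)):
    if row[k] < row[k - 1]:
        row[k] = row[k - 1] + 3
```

[7, 10, 13, 16, 19, 22, 25]

k=1: 6<7, row[1] = 7+3 = 10 → [7, 10, 6, 3, 8, 3, 0]
k=2: 6<10, row[2] = 10+3 = 13 → [7, 10, 13, 3, 8, 3, 0]
k=3: 3<13, row[3] = 13+3 = 16 → [7, 10, 13, 16, 8, 3, 0]
k=4: 8<16, row[4] = 16+3 = 19 → [7, 10, 13, 16, 19, 3, 0]
k=5: 3<19, row[5] = 19+3 = 22 → [7, 10, 13, 16, 19, 22, 0]
k=6: 0<22, row[6] = 22+3 = 25 → [7, 10, 13, 16, 19, 22, 25]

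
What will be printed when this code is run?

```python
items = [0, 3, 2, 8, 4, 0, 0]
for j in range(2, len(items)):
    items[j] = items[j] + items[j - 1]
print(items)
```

j=2: items[2] = 2+3 = 5 → [0, 3, 5, 8, 4, 0, 0]
j=3: items[3] = 8+5 = 13 → [0, 3, 5, 13, 4, 0, 0]
j=4: items[4] = 4+13 = 17 → [0, 3, 5, 13, 17, 0, 0]
j=5: items[5] = 0+17 = 17 → [0, 3, 5, 13, 17, 17, 0]
j=6: items[6] = 0+17 = 17 → [0, 3, 5, 13, 17, 17, 17]

[0, 3, 5, 13, 17, 17, 17]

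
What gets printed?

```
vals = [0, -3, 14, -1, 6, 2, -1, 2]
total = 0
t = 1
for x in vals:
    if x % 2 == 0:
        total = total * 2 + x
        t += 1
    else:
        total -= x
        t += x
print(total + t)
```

201

x=0: even, total = 0*2+0 = 0; t=2
x=-3: not even, total = 0-(-3) = 3; t=-1
x=14: even, total = 3*2+14 = 20; t=0
x=-1: not even, total = 20-(-1) = 21; t=-1
x=6: even, total = 21*2+6 = 48; t=0
x=2: even, total = 48*2+2 = 98; t=1
x=-1: not even, total = 98-(-1) = 99; t=0
x=2: even, total = 99*2+2 = 200; t=1
total+t = 200+1 = 201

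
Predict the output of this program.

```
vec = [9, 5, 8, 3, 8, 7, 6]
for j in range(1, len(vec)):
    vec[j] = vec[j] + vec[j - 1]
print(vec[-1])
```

46

j=1: vec[1] = 5+9 = 14 → [9, 14, 8, 3, 8, 7, 6]
j=2: vec[2] = 8+14 = 22 → [9, 14, 22, 3, 8, 7, 6]
j=3: vec[3] = 3+22 = 25 → [9, 14, 22, 25, 8, 7, 6]
j=4: vec[4] = 8+25 = 33 → [9, 14, 22, 25, 33, 7, 6]
j=5: vec[5] = 7+33 = 40 → [9, 14, 22, 25, 33, 40, 6]
j=6: vec[6] = 6+40 = 46 → [9, 14, 22, 25, 33, 40, 46]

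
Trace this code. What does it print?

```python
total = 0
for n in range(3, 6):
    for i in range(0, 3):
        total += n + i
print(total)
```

n=3,i=0: total = 0+3 = 3
n=3,i=1: total = 3+4 = 7
n=3,i=2: total = 7+5 = 12
n=4,i=0: total = 12+4 = 16
n=4,i=1: total = 16+5 = 21
n=4,i=2: total = 21+6 = 27
n=5,i=0: total = 27+5 = 32
n=5,i=1: total = 32+6 = 38
n=5,i=2: total = 38+7 = 45

45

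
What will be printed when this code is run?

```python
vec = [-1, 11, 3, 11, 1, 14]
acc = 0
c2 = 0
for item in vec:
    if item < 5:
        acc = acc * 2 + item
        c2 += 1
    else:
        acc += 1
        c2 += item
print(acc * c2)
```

item=-1: <5, acc = 0*2+(-1) = -1; c2=1
item=11: not <5, acc = (-1)+1 = 0; c2=12
item=3: <5, acc = 0*2+3 = 3; c2=13
item=11: not <5, acc = 3+1 = 4; c2=24
item=1: <5, acc = 4*2+1 = 9; c2=25
item=14: not <5, acc = 9+1 = 10; c2=39
acc*c2 = 10*39 = 390

390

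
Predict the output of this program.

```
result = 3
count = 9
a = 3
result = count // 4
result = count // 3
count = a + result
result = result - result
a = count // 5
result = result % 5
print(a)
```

result = 9//4 = 2
result = 9//3 = 3
count = 3+3 = 6
result = 3-3 = 0
a = 6//5 = 1
result = 0%5 = 0

1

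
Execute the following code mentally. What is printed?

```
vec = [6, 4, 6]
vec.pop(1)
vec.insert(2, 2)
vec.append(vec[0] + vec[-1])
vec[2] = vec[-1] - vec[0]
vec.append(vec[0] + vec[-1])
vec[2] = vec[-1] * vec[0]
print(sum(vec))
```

pop(1) removes 4 → [6, 6]
insert 2 at 2 → [6, 6, 2]
append vec[0]+vec[-1] = 6+2 = 8 → [6, 6, 2, 8]
vec[2] = vec[-1]-vec[0] = 8-6 = 2 → [6, 6, 2, 8]
append vec[0]+vec[-1] = 6+8 = 14 → [6, 6, 2, 8, 14]
vec[2] = vec[-1]*vec[0] = 14*6 = 84 → [6, 6, 84, 8, 14]
sum = 118

118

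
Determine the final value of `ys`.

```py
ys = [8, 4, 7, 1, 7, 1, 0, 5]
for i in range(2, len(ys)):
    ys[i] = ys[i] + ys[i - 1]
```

i=2: ys[2] = 7+4 = 11 → [8, 4, 11, 1, 7, 1, 0, 5]
i=3: ys[3] = 1+11 = 12 → [8, 4, 11, 12, 7, 1, 0, 5]
i=4: ys[4] = 7+12 = 19 → [8, 4, 11, 12, 19, 1, 0, 5]
i=5: ys[5] = 1+19 = 20 → [8, 4, 11, 12, 19, 20, 0, 5]
i=6: ys[6] = 0+20 = 20 → [8, 4, 11, 12, 19, 20, 20, 5]
i=7: ys[7] = 5+20 = 25 → [8, 4, 11, 12, 19, 20, 20, 25]

[8, 4, 11, 12, 19, 20, 20, 25]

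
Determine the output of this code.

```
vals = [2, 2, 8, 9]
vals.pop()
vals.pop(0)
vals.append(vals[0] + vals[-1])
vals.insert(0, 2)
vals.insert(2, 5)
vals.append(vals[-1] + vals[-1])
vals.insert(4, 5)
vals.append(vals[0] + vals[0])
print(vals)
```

[2, 2, 5, 8, 5, 10, 20, 4]

pop() removes 9 → [2, 2, 8]
pop(0) removes 2 → [2, 8]
append vals[0]+vals[-1] = 2+8 = 10 → [2, 8, 10]
insert 2 at 0 → [2, 2, 8, 10]
insert 5 at 2 → [2, 2, 5, 8, 10]
append vals[-1]+vals[-1] = 10+10 = 20 → [2, 2, 5, 8, 10, 20]
insert 5 at 4 → [2, 2, 5, 8, 5, 10, 20]
append vals[0]+vals[0] = 2+2 = 4 → [2, 2, 5, 8, 5, 10, 20, 4]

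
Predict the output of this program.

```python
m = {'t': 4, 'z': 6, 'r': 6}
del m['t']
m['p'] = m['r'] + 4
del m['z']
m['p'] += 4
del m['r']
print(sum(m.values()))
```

del 't' → {'z': 6, 'r': 6}
m['p'] = m['r']+4 = 10 → {'z': 6, 'r': 6, 'p': 10}
del 'z' → {'r': 6, 'p': 10}
m['p'] = 10+4 = 14 → {'r': 6, 'p': 14}
del 'r' → {'p': 14}
sum of values = 14

14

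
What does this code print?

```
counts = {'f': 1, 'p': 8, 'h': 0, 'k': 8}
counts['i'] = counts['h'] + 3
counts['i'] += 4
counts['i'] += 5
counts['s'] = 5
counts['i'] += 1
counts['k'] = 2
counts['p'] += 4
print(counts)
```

counts['i'] = counts['h']+3 = 3 → {'f': 1, 'p': 8, 'h': 0, 'k': 8, 'i': 3}
counts['i'] = 3+4 = 7 → {'f': 1, 'p': 8, 'h': 0, 'k': 8, 'i': 7}
counts['i'] = 7+5 = 12 → {'f': 1, 'p': 8, 'h': 0, 'k': 8, 'i': 12}
counts['s'] = 5 → {'f': 1, 'p': 8, 'h': 0, 'k': 8, 'i': 12, 's': 5}
counts['i'] = 12+1 = 13 → {'f': 1, 'p': 8, 'h': 0, 'k': 8, 'i': 13, 's': 5}
counts['k'] = 2 → {'f': 1, 'p': 8, 'h': 0, 'k': 2, 'i': 13, 's': 5}
counts['p'] = 8+4 = 12 → {'f': 1, 'p': 12, 'h': 0, 'k': 2, 'i': 13, 's': 5}

{'f': 1, 'p': 12, 'h': 0, 'k': 2, 'i': 13, 's': 5}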